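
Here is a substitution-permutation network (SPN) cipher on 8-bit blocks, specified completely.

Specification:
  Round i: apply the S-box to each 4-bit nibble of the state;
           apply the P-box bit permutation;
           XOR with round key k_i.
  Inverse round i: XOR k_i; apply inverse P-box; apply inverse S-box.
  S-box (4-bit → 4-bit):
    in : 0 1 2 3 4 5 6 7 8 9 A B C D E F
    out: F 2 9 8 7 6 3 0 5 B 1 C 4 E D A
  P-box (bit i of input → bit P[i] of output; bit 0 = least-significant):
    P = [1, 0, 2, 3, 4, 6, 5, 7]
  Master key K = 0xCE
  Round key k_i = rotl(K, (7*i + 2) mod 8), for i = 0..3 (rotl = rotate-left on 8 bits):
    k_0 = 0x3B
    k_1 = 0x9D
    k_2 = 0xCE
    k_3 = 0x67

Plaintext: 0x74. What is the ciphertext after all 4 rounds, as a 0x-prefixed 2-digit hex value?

s_0 = plaintext = 0x74
s_1 = Round(s_0, k_0) = 0x3C
s_2 = Round(s_1, k_1) = 0x19
s_3 = Round(s_2, k_2) = 0x85
s_4 = Round(s_3, k_3) = 0x52

0x52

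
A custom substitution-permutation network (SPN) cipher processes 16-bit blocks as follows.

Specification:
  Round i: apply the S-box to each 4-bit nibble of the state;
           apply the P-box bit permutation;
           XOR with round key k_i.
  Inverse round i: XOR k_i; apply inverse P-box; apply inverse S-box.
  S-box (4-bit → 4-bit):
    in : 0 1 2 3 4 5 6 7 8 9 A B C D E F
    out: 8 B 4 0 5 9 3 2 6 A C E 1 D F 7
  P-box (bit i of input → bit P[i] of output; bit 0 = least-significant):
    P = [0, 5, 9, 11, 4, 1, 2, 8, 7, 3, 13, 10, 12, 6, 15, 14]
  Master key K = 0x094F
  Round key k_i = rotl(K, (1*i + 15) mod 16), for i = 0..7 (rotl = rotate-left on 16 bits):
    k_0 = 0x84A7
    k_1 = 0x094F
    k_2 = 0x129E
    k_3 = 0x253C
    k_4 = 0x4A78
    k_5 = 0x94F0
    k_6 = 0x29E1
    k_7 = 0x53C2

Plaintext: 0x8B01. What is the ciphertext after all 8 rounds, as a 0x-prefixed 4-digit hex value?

0xDD11

s_0 = plaintext = 0x8B01
s_1 = Round(s_0, k_0) = 0x29CE
s_2 = Round(s_1, k_1) = 0x8776
s_3 = Round(s_2, k_2) = 0x92F5
s_4 = Round(s_3, k_3) = 0x4D6B
s_5 = Round(s_4, k_4) = 0xF4CA
s_6 = Round(s_5, k_5) = 0x2E20
s_7 = Round(s_6, k_6) = 0x856D
s_8 = Round(s_7, k_7) = 0xDD11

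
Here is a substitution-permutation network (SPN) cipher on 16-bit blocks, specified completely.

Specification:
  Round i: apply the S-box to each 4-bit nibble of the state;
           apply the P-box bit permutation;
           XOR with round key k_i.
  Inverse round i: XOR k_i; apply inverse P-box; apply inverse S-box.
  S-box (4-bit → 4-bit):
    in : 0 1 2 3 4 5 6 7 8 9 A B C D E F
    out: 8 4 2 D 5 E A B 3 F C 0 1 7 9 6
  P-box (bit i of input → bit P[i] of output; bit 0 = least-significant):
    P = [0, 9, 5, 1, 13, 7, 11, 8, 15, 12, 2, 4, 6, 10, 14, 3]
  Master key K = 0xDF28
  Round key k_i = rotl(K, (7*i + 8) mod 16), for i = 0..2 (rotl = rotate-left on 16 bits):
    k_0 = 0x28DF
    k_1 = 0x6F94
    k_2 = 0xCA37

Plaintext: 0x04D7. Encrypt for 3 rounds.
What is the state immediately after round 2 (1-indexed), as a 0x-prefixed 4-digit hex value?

0x7256

s_0 = plaintext = 0x04D7
s_1 = Round(s_0, k_0) = 0x8250
s_2 = Round(s_1, k_1) = 0x7256
s_3 = Round(s_2, k_2) = 0xD5FD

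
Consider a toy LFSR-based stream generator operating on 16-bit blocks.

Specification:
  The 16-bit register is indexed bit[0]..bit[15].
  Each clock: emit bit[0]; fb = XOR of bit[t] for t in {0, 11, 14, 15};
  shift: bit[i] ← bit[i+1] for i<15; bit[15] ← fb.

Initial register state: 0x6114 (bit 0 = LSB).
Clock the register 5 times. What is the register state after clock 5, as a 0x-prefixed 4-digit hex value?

reg_0 = 0x6114
clock 1: out=0, reg = 0xB08A
clock 2: out=0, reg = 0xD845
clock 3: out=1, reg = 0x6C22
clock 4: out=0, reg = 0x3611
clock 5: out=1, reg = 0x9B08

0x9B08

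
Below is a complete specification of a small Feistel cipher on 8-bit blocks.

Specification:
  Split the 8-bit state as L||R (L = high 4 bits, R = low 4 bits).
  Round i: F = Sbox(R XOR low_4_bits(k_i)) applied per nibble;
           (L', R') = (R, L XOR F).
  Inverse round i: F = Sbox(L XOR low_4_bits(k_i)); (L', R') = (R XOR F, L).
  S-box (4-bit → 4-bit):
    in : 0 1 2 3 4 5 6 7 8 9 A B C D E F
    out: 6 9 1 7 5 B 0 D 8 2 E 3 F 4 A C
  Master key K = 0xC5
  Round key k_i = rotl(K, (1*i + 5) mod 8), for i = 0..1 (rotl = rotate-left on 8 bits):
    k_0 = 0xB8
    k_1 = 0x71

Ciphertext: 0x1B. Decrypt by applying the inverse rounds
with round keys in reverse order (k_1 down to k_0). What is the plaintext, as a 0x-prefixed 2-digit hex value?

0xAD

s_0 = ciphertext = 0x1B
s_1 = InvRound(s_0, k_1) = 0xD1
s_2 = InvRound(s_1, k_0) = 0xAD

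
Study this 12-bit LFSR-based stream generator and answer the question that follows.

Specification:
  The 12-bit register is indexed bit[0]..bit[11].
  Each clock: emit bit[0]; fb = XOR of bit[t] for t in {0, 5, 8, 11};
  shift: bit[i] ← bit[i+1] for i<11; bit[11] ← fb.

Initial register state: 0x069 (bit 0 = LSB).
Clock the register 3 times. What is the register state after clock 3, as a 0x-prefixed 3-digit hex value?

0xC0D

reg_0 = 0x069
clock 1: out=1, reg = 0x034
clock 2: out=0, reg = 0x81A
clock 3: out=0, reg = 0xC0D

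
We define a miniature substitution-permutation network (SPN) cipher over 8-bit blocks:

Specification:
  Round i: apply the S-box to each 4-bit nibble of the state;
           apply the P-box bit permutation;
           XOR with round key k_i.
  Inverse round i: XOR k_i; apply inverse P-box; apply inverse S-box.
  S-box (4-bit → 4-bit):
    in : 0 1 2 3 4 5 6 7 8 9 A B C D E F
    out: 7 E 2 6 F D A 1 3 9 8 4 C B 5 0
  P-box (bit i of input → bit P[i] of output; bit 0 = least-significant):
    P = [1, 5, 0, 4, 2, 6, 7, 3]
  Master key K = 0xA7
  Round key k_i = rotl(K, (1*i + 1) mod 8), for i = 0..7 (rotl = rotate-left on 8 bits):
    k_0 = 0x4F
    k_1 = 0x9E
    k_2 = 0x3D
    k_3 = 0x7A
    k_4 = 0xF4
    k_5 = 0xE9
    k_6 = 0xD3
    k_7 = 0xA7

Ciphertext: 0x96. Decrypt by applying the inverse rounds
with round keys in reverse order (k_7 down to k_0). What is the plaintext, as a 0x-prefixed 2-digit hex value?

0x55

s_0 = ciphertext = 0x96
s_1 = InvRound(s_0, k_7) = 0xF1
s_2 = InvRound(s_1, k_6) = 0xF8
s_3 = InvRound(s_2, k_5) = 0xFC
s_4 = InvRound(s_3, k_4) = 0xAF
s_5 = InvRound(s_4, k_3) = 0x0C
s_6 = InvRound(s_5, k_2) = 0xF1
s_7 = InvRound(s_6, k_1) = 0xD0
s_8 = InvRound(s_7, k_0) = 0x55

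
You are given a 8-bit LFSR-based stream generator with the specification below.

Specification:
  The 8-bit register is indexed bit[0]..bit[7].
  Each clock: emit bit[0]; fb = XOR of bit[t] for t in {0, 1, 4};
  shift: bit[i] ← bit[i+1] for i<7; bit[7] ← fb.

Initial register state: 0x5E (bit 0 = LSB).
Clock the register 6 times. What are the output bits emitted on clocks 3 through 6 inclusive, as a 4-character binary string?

1110

reg_0 = 0x5E
clock 1: out=0, reg = 0x2F
clock 2: out=1, reg = 0x17
clock 3: out=1, reg = 0x8B
clock 4: out=1, reg = 0x45
clock 5: out=1, reg = 0xA2
clock 6: out=0, reg = 0xD1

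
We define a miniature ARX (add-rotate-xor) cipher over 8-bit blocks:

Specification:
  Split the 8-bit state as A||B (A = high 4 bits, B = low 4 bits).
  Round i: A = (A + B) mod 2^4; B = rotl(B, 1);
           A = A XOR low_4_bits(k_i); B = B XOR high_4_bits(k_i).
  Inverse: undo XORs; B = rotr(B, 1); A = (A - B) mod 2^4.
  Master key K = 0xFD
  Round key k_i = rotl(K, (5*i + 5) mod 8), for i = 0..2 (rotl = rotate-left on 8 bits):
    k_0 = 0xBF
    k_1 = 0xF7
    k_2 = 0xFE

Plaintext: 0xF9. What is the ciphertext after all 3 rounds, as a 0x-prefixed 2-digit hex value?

s_0 = plaintext = 0xF9
s_1 = Round(s_0, k_0) = 0x78
s_2 = Round(s_1, k_1) = 0x8E
s_3 = Round(s_2, k_2) = 0x82

0x82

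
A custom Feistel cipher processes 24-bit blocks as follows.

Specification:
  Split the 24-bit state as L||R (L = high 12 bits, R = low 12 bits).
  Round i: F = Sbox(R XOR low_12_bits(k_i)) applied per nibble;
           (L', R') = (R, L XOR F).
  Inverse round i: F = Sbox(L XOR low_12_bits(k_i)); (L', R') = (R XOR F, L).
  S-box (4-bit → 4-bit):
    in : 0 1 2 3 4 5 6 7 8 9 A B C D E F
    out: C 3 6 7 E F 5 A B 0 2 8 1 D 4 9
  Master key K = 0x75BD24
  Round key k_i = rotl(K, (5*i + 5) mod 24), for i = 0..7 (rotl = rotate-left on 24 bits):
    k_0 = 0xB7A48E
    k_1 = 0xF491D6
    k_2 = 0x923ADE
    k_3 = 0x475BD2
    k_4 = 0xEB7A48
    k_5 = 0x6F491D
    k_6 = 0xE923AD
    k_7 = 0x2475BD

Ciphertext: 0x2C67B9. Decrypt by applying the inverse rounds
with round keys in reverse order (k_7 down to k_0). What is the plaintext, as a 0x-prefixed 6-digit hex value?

s_0 = ciphertext = 0x2C67B9
s_1 = InvRound(s_0, k_7) = 0xD112C6
s_2 = InvRound(s_1, k_6) = 0x647D11
s_3 = InvRound(s_2, k_5) = 0x4E3647
s_4 = InvRound(s_3, k_4) = 0x26F4E3
s_5 = InvRound(s_4, k_3) = 0x46E26F
s_6 = InvRound(s_5, k_2) = 0x6E346E
s_7 = InvRound(s_6, k_1) = 0xE116E3
s_8 = InvRound(s_7, k_0) = 0x4EAE11

0x4EAE11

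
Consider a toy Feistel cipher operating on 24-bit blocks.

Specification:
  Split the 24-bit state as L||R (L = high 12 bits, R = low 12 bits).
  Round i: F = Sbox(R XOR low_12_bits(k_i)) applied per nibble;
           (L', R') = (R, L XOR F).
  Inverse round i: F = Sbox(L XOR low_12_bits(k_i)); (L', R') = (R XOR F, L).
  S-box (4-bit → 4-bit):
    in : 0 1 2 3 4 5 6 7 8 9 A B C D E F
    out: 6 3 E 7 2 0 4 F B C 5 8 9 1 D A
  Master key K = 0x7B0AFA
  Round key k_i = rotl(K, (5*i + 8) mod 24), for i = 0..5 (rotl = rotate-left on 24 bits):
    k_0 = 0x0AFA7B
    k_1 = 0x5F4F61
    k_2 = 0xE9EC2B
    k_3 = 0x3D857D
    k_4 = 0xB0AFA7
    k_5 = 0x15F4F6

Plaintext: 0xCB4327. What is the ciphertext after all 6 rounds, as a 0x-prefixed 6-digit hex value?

0x4F7FFB

s_0 = plaintext = 0xCB4327
s_1 = Round(s_0, k_0) = 0x3270BD
s_2 = Round(s_1, k_1) = 0x0BD93E
s_3 = Round(s_2, k_2) = 0x93E08D
s_4 = Round(s_3, k_3) = 0x08D998
s_5 = Round(s_4, k_4) = 0x9984F7
s_6 = Round(s_5, k_5) = 0x4F7FFB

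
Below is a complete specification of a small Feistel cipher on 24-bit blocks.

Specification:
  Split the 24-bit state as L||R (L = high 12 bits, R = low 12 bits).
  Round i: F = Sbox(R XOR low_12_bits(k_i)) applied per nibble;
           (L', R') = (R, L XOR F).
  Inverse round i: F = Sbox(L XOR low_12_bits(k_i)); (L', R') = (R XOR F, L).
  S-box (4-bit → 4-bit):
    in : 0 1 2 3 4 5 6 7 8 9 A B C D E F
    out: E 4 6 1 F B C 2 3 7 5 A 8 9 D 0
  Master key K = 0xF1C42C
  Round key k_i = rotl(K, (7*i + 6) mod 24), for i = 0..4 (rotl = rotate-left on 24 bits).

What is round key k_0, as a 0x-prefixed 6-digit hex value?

K = 0xF1C42C
k_0 = rotl(K, (7*0+6) mod 24) = rotl(K, 6) = 0x710B3C

0x710B3C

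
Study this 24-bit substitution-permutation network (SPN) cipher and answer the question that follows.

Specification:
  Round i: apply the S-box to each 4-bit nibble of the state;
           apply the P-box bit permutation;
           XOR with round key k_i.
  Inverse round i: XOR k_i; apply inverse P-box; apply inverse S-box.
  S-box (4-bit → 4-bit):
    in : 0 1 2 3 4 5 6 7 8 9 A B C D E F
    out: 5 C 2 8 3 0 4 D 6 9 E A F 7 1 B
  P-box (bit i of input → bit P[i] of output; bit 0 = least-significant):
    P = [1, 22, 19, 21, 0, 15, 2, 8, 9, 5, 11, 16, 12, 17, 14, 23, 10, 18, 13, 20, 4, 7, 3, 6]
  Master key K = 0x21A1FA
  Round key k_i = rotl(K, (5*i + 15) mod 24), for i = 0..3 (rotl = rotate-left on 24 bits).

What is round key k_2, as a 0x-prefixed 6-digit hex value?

K = 0x21A1FA
k_0 = rotl(K, (5*0+15) mod 24) = rotl(K, 15) = 0xFD10D0
k_1 = rotl(K, (5*1+15) mod 24) = rotl(K, 20) = 0xA21A1F
k_2 = rotl(K, (5*2+15) mod 24) = rotl(K, 1) = 0x4343F4

0x4343F4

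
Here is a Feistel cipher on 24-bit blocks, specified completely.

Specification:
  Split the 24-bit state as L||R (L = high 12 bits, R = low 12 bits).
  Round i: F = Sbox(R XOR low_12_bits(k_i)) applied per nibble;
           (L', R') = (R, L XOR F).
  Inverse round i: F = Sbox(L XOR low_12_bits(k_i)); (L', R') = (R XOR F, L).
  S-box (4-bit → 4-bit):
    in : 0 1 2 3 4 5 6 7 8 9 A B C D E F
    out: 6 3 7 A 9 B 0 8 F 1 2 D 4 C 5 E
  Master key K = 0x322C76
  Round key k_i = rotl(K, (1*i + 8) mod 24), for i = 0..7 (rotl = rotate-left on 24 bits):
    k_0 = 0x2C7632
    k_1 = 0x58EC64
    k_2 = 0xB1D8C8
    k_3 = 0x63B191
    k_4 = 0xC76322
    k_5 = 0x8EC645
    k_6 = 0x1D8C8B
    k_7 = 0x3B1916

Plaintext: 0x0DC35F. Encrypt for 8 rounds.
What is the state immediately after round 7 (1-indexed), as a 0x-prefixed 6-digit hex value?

0xA2B46F

s_0 = plaintext = 0x0DC35F
s_1 = Round(s_0, k_0) = 0x35FBD0
s_2 = Round(s_1, k_1) = 0xBD0B86
s_3 = Round(s_2, k_2) = 0xB86145
s_4 = Round(s_3, k_3) = 0x145D4F
s_5 = Round(s_4, k_4) = 0xD4F449
s_6 = Round(s_5, k_5) = 0x449A2B
s_7 = Round(s_6, k_6) = 0xA2B46F
s_8 = Round(s_7, k_7) = 0x46F6AA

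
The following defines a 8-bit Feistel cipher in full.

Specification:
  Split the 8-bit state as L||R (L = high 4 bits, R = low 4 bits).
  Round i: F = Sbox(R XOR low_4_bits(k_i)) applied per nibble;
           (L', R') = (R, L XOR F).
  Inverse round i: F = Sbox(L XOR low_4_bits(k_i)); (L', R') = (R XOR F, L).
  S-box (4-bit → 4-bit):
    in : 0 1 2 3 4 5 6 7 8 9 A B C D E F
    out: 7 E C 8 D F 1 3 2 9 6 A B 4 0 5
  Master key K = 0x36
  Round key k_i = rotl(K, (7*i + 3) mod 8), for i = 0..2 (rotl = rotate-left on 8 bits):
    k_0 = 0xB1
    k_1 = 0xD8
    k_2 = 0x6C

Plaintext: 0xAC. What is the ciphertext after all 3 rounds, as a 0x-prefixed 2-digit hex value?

0xD0

s_0 = plaintext = 0xAC
s_1 = Round(s_0, k_0) = 0xCE
s_2 = Round(s_1, k_1) = 0xED
s_3 = Round(s_2, k_2) = 0xD0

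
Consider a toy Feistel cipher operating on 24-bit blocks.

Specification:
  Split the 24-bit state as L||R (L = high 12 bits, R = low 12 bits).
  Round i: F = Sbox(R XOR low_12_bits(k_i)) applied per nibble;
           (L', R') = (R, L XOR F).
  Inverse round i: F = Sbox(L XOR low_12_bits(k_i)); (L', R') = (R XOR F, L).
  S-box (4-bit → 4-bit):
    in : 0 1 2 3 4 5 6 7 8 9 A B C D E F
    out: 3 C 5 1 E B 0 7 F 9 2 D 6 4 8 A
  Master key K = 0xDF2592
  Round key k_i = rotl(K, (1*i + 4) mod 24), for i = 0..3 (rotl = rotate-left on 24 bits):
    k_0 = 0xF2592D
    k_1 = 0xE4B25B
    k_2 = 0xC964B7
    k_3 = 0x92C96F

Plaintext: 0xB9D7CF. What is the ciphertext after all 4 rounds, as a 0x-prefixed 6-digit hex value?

s_0 = plaintext = 0xB9D7CF
s_1 = Round(s_0, k_0) = 0x7CF318
s_2 = Round(s_1, k_1) = 0x318B2E
s_3 = Round(s_2, k_2) = 0xB2E981
s_4 = Round(s_3, k_3) = 0x9818A6

0x9818A6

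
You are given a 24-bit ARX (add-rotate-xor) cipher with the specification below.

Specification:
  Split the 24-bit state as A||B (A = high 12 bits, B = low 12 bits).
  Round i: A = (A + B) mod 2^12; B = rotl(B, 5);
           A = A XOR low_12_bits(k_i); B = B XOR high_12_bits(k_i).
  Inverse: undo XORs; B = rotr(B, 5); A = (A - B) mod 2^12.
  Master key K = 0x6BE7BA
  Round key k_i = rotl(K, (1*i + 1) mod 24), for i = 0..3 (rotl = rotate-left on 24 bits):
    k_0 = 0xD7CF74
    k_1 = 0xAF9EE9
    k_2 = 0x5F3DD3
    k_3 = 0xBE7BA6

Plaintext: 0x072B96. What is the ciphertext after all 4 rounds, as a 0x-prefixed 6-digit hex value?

s_0 = plaintext = 0x072B96
s_1 = Round(s_0, k_0) = 0x37CFAB
s_2 = Round(s_1, k_1) = 0xDCEF86
s_3 = Round(s_2, k_2) = 0x08752C
s_4 = Round(s_3, k_3) = 0xE15E6D

0xE15E6D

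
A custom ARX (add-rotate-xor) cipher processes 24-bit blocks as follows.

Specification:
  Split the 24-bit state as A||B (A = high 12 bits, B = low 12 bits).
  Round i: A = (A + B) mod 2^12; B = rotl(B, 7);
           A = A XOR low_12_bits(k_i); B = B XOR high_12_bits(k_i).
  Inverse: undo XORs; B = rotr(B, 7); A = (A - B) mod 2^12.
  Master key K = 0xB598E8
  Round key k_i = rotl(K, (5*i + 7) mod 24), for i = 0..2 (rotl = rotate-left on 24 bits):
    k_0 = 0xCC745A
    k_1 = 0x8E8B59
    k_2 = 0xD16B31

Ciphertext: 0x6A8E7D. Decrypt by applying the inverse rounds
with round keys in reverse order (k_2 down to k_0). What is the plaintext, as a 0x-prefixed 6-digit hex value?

0xC2B19A

s_0 = ciphertext = 0x6A8E7D
s_1 = InvRound(s_0, k_2) = 0x033D66
s_2 = InvRound(s_1, k_1) = 0x99F1CB
s_3 = InvRound(s_2, k_0) = 0xC2B19A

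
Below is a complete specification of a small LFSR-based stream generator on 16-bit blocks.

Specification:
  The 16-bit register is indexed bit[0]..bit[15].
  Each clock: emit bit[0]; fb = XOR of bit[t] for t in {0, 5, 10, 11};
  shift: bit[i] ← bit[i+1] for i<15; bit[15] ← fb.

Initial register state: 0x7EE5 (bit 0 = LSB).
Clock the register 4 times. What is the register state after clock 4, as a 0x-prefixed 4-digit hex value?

0x27EE

reg_0 = 0x7EE5
clock 1: out=1, reg = 0x3F72
clock 2: out=0, reg = 0x9FB9
clock 3: out=1, reg = 0x4FDC
clock 4: out=0, reg = 0x27EE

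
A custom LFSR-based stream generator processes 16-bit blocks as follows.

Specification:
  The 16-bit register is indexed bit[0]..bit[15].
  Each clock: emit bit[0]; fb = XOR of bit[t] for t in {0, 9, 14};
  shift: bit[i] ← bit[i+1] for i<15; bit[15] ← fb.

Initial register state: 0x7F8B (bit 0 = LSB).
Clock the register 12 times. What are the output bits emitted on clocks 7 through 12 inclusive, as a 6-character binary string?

reg_0 = 0x7F8B
clock 1: out=1, reg = 0xBFC5
clock 2: out=1, reg = 0x5FE2
clock 3: out=0, reg = 0x2FF1
clock 4: out=1, reg = 0x17F8
clock 5: out=0, reg = 0x8BFC
clock 6: out=0, reg = 0xC5FE
clock 7: out=0, reg = 0xE2FF
clock 8: out=1, reg = 0xF17F
clock 9: out=1, reg = 0x78BF
clock 10: out=1, reg = 0x3C5F
clock 11: out=1, reg = 0x9E2F
clock 12: out=1, reg = 0x4F17

011111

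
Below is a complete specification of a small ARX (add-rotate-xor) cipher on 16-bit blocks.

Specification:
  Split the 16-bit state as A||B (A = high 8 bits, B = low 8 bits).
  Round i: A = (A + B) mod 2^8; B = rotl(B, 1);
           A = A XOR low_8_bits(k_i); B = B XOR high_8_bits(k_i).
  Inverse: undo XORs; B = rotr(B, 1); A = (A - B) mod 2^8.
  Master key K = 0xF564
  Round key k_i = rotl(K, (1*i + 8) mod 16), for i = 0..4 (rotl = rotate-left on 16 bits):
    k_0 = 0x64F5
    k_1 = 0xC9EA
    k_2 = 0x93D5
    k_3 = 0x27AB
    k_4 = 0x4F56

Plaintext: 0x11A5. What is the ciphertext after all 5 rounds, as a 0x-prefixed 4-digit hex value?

s_0 = plaintext = 0x11A5
s_1 = Round(s_0, k_0) = 0x432F
s_2 = Round(s_1, k_1) = 0x9897
s_3 = Round(s_2, k_2) = 0xFABC
s_4 = Round(s_3, k_3) = 0x1D5E
s_5 = Round(s_4, k_4) = 0x2DF3

0x2DF3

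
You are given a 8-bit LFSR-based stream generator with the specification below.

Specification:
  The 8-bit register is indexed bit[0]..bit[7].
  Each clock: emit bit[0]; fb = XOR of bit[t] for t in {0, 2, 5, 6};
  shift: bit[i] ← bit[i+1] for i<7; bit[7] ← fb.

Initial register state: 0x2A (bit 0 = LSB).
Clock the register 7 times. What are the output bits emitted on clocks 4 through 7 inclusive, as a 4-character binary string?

1010

reg_0 = 0x2A
clock 1: out=0, reg = 0x95
clock 2: out=1, reg = 0x4A
clock 3: out=0, reg = 0xA5
clock 4: out=1, reg = 0xD2
clock 5: out=0, reg = 0xE9
clock 6: out=1, reg = 0xF4
clock 7: out=0, reg = 0xFA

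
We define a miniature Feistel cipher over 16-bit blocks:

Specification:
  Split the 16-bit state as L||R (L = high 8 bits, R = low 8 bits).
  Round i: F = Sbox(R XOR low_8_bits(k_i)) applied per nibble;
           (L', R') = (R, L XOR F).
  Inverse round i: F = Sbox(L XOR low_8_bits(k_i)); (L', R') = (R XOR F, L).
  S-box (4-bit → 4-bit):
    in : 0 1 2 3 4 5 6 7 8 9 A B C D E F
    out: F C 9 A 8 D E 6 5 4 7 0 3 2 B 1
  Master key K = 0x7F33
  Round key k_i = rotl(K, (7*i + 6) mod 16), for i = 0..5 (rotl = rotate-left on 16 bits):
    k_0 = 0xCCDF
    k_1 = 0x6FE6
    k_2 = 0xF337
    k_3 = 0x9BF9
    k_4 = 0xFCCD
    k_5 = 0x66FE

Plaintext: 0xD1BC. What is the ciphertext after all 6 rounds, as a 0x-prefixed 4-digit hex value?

0x9D7A

s_0 = plaintext = 0xD1BC
s_1 = Round(s_0, k_0) = 0xBC3B
s_2 = Round(s_1, k_1) = 0x3B9E
s_3 = Round(s_2, k_2) = 0x9E4F
s_4 = Round(s_3, k_3) = 0x4F90
s_5 = Round(s_4, k_4) = 0x909D
s_6 = Round(s_5, k_5) = 0x9D7A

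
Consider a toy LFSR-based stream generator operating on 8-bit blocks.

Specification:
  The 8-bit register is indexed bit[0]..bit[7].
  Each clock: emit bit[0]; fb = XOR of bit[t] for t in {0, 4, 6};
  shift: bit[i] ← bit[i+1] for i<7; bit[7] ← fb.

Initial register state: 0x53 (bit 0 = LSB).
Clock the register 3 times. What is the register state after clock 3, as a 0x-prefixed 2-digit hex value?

0x6A

reg_0 = 0x53
clock 1: out=1, reg = 0xA9
clock 2: out=1, reg = 0xD4
clock 3: out=0, reg = 0x6A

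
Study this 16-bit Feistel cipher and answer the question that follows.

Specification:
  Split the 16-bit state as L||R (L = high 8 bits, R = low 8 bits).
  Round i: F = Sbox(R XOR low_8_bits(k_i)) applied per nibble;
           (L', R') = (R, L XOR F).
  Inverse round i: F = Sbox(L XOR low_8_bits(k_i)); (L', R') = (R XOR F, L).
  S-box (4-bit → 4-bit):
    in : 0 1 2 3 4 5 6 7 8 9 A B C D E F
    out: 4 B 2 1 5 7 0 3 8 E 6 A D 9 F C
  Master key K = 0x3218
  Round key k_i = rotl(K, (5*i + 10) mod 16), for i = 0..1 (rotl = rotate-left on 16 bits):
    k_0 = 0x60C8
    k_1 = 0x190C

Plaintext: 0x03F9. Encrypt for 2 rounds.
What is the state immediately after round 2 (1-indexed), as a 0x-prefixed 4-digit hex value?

0x184C

s_0 = plaintext = 0x03F9
s_1 = Round(s_0, k_0) = 0xF918
s_2 = Round(s_1, k_1) = 0x184C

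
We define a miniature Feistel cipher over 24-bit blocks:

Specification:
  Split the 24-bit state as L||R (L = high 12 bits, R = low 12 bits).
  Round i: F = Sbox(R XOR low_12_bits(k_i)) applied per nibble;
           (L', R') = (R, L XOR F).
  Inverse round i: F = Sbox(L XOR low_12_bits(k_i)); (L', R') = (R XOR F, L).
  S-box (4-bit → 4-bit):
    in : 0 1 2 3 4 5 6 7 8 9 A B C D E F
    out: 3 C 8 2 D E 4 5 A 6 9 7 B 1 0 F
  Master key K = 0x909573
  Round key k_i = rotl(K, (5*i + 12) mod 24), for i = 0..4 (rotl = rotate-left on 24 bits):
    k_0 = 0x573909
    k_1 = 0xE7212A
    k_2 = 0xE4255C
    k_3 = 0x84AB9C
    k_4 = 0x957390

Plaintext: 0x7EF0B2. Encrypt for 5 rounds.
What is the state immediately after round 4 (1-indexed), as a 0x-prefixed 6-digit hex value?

s_0 = plaintext = 0x7EF0B2
s_1 = Round(s_0, k_0) = 0x0B2198
s_2 = Round(s_1, k_1) = 0x1983CA
s_3 = Round(s_2, k_2) = 0x3CA5FC
s_4 = Round(s_3, k_3) = 0x5FC389
s_5 = Round(s_4, k_4) = 0x38963A

0x5FC389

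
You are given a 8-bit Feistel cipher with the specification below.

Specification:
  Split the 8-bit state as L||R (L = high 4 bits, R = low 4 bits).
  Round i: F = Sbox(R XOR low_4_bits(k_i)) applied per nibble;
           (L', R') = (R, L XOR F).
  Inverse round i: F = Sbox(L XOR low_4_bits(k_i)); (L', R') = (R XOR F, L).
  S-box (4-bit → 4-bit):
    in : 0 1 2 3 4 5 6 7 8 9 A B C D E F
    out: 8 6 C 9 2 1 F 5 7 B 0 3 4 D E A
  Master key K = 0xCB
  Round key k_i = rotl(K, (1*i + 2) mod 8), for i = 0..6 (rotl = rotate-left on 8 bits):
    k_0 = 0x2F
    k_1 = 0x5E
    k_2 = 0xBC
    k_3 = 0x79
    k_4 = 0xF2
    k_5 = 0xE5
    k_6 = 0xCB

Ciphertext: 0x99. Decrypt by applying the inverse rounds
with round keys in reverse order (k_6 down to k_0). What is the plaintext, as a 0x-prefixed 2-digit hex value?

s_0 = ciphertext = 0x99
s_1 = InvRound(s_0, k_6) = 0x59
s_2 = InvRound(s_1, k_5) = 0x15
s_3 = InvRound(s_2, k_4) = 0xC1
s_4 = InvRound(s_3, k_3) = 0x0C
s_5 = InvRound(s_4, k_2) = 0x80
s_6 = InvRound(s_5, k_1) = 0xF8
s_7 = InvRound(s_6, k_0) = 0x0F

0x0F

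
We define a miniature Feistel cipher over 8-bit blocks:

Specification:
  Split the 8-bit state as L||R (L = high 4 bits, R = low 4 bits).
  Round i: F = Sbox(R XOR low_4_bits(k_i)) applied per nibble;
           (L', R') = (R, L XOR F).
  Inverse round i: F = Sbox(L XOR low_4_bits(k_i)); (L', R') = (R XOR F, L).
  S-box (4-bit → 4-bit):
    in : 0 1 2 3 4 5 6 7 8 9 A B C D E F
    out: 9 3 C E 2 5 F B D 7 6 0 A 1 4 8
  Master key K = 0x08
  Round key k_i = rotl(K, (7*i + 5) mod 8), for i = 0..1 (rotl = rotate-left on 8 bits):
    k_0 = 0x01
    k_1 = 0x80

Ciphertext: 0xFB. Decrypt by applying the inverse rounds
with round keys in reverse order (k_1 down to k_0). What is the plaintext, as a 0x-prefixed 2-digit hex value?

0x33

s_0 = ciphertext = 0xFB
s_1 = InvRound(s_0, k_1) = 0x3F
s_2 = InvRound(s_1, k_0) = 0x33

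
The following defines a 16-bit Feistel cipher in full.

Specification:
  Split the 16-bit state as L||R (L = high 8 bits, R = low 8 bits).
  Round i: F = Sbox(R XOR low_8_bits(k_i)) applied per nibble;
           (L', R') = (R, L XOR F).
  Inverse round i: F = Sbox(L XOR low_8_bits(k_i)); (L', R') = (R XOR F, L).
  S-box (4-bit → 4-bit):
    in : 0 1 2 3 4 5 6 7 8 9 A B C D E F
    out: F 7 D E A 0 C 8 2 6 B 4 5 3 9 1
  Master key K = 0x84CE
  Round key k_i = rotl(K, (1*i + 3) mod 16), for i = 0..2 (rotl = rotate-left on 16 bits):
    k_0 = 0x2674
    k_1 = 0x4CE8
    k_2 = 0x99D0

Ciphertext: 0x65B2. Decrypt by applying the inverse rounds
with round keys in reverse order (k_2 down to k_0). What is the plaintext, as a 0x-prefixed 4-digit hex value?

0x391E

s_0 = ciphertext = 0x65B2
s_1 = InvRound(s_0, k_2) = 0xF265
s_2 = InvRound(s_1, k_1) = 0x1EF2
s_3 = InvRound(s_2, k_0) = 0x391E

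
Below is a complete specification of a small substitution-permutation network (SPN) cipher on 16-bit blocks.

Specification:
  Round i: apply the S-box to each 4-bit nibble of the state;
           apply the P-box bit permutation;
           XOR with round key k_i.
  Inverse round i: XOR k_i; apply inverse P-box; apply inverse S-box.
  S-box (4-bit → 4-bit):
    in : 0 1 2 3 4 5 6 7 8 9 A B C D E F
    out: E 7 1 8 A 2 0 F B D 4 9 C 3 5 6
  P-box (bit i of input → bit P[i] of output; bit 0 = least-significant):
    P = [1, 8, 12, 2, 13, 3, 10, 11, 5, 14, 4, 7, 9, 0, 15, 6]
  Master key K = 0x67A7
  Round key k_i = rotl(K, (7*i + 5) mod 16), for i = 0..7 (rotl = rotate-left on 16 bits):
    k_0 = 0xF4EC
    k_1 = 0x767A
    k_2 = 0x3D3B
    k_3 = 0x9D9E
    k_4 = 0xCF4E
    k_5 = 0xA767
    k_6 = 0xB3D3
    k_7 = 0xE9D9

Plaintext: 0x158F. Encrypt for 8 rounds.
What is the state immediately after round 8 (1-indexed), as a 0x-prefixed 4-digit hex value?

s_0 = plaintext = 0x158F
s_1 = Round(s_0, k_0) = 0x0FE5
s_2 = Round(s_1, k_1) = 0x932B
s_3 = Round(s_2, k_2) = 0x9FFD
s_4 = Round(s_3, k_3) = 0x5AC4
s_5 = Round(s_4, k_4) = 0xC25B
s_6 = Round(s_5, k_5) = 0x2709
s_7 = Round(s_6, k_6) = 0xED6D
s_8 = Round(s_7, k_7) = 0x2AFB

0x2AFB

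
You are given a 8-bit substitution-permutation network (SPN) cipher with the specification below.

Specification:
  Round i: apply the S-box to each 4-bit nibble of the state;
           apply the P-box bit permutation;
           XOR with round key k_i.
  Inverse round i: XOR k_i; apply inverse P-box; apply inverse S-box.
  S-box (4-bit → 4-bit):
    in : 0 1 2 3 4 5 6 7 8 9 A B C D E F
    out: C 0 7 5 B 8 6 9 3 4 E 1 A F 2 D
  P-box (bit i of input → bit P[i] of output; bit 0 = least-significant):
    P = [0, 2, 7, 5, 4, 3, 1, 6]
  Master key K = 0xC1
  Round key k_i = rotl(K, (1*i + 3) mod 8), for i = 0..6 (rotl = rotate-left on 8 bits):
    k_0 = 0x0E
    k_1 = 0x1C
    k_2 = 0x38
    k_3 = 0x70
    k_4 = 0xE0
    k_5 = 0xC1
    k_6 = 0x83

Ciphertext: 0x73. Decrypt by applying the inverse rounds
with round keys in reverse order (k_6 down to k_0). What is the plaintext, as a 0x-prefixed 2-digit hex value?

0xFC

s_0 = ciphertext = 0x73
s_1 = InvRound(s_0, k_6) = 0x70
s_2 = InvRound(s_1, k_5) = 0xBF
s_3 = InvRound(s_2, k_4) = 0xD8
s_4 = InvRound(s_3, k_3) = 0xE0
s_5 = InvRound(s_4, k_2) = 0x49
s_6 = InvRound(s_5, k_1) = 0x78
s_7 = InvRound(s_6, k_0) = 0xFC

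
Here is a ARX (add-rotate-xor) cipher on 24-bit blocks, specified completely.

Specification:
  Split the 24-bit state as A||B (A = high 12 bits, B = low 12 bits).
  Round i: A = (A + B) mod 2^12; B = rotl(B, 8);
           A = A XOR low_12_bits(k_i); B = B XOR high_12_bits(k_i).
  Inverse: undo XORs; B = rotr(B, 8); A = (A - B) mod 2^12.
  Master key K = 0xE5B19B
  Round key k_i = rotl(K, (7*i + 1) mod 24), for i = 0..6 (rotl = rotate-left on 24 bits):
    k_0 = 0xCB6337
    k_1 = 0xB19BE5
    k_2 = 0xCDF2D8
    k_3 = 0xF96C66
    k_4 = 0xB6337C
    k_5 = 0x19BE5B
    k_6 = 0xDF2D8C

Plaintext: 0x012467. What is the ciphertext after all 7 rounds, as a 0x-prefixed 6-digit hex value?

0x21AAE0

s_0 = plaintext = 0x012467
s_1 = Round(s_0, k_0) = 0x74EBF0
s_2 = Round(s_1, k_1) = 0x8DBBA6
s_3 = Round(s_2, k_2) = 0x659A65
s_4 = Round(s_3, k_3) = 0xCD8A30
s_5 = Round(s_4, k_4) = 0x474BC0
s_6 = Round(s_5, k_5) = 0xE6F127
s_7 = Round(s_6, k_6) = 0x21AAE0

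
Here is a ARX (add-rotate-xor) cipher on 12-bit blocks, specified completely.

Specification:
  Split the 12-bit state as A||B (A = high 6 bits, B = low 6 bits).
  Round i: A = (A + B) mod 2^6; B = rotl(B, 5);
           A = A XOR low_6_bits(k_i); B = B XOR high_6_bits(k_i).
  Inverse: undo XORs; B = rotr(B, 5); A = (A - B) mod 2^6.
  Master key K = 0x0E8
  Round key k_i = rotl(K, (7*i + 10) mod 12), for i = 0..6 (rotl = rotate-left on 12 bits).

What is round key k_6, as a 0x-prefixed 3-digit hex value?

K = 0x0E8
k_0 = rotl(K, (7*0+10) mod 12) = rotl(K, 10) = 0x03A
k_1 = rotl(K, (7*1+10) mod 12) = rotl(K, 5) = 0xD01
k_2 = rotl(K, (7*2+10) mod 12) = rotl(K, 0) = 0x0E8
k_3 = rotl(K, (7*3+10) mod 12) = rotl(K, 7) = 0x407
k_4 = rotl(K, (7*4+10) mod 12) = rotl(K, 2) = 0x3A0
k_5 = rotl(K, (7*5+10) mod 12) = rotl(K, 9) = 0x01D
k_6 = rotl(K, (7*6+10) mod 12) = rotl(K, 4) = 0xE80

0xE80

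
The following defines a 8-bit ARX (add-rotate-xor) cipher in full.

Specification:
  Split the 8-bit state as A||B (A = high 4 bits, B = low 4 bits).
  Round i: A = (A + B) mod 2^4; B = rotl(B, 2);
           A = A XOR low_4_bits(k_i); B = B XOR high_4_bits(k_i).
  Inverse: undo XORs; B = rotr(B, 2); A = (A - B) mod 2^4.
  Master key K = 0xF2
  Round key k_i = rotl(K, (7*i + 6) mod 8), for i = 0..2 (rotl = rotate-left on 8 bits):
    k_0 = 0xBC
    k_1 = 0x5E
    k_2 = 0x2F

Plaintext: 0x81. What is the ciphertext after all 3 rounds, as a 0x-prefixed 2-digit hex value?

0xB8

s_0 = plaintext = 0x81
s_1 = Round(s_0, k_0) = 0x5F
s_2 = Round(s_1, k_1) = 0xAA
s_3 = Round(s_2, k_2) = 0xB8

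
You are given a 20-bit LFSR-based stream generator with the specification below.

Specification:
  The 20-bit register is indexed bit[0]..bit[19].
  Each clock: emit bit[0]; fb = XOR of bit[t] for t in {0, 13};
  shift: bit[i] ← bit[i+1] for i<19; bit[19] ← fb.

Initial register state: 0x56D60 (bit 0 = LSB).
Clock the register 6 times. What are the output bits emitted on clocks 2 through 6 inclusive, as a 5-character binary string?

00001

reg_0 = 0x56D60
clock 1: out=0, reg = 0xAB6B0
clock 2: out=0, reg = 0xD5B58
clock 3: out=0, reg = 0x6ADAC
clock 4: out=0, reg = 0xB56D6
clock 5: out=0, reg = 0x5AB6B
clock 6: out=1, reg = 0x2D5B5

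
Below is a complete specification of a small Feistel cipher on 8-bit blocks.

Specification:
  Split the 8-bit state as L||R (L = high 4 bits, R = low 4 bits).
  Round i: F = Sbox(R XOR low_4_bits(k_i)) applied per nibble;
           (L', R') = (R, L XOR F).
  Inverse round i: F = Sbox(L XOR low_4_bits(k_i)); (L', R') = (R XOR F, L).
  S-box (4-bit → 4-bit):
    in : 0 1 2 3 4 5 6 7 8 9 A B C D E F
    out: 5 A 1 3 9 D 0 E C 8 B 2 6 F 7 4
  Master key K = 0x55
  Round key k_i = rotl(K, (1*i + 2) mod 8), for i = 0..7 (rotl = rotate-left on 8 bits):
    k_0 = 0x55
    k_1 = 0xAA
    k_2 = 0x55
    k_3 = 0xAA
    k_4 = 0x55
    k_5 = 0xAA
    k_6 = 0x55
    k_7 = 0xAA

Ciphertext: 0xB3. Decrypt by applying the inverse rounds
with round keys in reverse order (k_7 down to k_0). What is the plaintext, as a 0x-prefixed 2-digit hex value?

0xB9

s_0 = ciphertext = 0xB3
s_1 = InvRound(s_0, k_7) = 0x9B
s_2 = InvRound(s_1, k_6) = 0xD9
s_3 = InvRound(s_2, k_5) = 0x7D
s_4 = InvRound(s_3, k_4) = 0xC7
s_5 = InvRound(s_4, k_3) = 0x7C
s_6 = InvRound(s_5, k_2) = 0xD7
s_7 = InvRound(s_6, k_1) = 0x9D
s_8 = InvRound(s_7, k_0) = 0xB9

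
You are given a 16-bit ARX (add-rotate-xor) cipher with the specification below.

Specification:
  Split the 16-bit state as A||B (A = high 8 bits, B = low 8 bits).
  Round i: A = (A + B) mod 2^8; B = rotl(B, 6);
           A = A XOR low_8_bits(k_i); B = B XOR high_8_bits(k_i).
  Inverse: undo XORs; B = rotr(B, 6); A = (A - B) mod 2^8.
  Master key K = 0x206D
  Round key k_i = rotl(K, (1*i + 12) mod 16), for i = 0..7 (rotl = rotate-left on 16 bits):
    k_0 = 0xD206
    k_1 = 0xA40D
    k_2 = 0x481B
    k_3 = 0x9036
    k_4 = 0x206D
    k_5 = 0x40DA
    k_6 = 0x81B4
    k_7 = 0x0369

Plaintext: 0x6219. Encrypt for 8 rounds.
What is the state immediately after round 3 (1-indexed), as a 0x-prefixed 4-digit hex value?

s_0 = plaintext = 0x6219
s_1 = Round(s_0, k_0) = 0x7D94
s_2 = Round(s_1, k_1) = 0x1C81
s_3 = Round(s_2, k_2) = 0x8628
s_4 = Round(s_3, k_3) = 0x989A
s_5 = Round(s_4, k_4) = 0x5F86
s_6 = Round(s_5, k_5) = 0x3FE1
s_7 = Round(s_6, k_6) = 0x94F9
s_8 = Round(s_7, k_7) = 0xE47D

0x8628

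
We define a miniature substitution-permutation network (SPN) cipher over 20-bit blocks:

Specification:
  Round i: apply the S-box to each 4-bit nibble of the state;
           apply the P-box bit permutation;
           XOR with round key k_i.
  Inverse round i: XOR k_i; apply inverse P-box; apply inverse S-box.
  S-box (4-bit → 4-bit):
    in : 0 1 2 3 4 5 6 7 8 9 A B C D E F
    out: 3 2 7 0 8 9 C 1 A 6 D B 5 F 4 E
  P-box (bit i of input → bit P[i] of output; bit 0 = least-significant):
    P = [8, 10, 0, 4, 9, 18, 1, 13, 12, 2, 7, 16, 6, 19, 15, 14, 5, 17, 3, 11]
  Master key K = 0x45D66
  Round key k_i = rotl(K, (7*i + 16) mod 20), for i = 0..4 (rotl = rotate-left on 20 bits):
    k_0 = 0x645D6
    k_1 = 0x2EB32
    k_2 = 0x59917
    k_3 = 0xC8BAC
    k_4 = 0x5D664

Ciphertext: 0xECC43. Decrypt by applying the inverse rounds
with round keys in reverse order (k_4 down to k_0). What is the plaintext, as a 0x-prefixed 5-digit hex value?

0x9E1D9

s_0 = ciphertext = 0xECC43
s_1 = InvRound(s_0, k_4) = 0xB1BCE
s_2 = InvRound(s_1, k_3) = 0x0C593
s_3 = InvRound(s_2, k_2) = 0x44D11
s_4 = InvRound(s_3, k_1) = 0x0E3D9
s_5 = InvRound(s_4, k_0) = 0x9E1D9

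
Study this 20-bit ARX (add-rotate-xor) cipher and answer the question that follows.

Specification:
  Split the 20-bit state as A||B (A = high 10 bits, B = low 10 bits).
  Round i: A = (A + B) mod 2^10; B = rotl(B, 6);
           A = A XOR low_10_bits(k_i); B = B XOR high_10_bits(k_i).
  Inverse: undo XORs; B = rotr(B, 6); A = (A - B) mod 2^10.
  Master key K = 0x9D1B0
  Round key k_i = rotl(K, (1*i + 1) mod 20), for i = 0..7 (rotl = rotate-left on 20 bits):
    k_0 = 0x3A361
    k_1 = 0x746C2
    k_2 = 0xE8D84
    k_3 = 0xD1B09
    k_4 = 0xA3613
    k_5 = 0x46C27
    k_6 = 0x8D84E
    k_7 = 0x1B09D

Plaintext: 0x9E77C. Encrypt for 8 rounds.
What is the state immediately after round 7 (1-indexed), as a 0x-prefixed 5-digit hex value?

s_0 = plaintext = 0x9E77C
s_1 = Round(s_0, k_0) = 0xA53DF
s_2 = Round(s_1, k_1) = 0x2C62C
s_3 = Round(s_2, k_2) = 0xD6481
s_4 = Round(s_3, k_3) = 0x34F0E
s_5 = Round(s_4, k_4) = 0x7C93D
s_6 = Round(s_5, k_5) = 0xC2248
s_7 = Round(s_6, k_6) = 0x47812
s_8 = Round(s_7, k_7) = 0x6B4ED

0x47812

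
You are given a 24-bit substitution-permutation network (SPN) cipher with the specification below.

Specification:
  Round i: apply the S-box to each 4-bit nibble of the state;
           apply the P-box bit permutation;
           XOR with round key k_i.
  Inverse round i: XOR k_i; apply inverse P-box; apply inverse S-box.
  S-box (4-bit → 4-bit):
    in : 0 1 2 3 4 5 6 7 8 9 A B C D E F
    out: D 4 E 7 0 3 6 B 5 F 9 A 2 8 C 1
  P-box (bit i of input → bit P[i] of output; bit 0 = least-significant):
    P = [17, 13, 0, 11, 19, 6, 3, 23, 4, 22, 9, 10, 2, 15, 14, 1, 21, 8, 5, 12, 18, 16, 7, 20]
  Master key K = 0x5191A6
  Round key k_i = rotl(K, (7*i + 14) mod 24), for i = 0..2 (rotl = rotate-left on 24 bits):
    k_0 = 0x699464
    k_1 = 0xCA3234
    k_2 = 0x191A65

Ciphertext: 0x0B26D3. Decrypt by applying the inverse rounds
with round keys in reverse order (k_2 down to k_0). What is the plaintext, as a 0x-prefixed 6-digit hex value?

0x26D10B

s_0 = ciphertext = 0x0B26D3
s_1 = InvRound(s_0, k_2) = 0xEEAA47
s_2 = InvRound(s_1, k_1) = 0xF0BFCE
s_3 = InvRound(s_2, k_0) = 0x26D10B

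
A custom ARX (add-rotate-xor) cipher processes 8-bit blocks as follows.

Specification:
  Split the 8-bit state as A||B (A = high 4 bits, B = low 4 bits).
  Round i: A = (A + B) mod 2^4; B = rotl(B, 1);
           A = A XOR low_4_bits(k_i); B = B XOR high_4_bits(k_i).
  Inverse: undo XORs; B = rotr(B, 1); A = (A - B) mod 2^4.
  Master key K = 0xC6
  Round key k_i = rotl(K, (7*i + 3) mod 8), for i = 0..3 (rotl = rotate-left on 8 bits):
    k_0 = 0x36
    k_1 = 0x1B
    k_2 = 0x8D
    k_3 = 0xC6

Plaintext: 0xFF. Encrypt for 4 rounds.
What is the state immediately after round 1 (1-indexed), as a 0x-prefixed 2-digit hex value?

s_0 = plaintext = 0xFF
s_1 = Round(s_0, k_0) = 0x8C
s_2 = Round(s_1, k_1) = 0xF8
s_3 = Round(s_2, k_2) = 0xA9
s_4 = Round(s_3, k_3) = 0x5F

0x8C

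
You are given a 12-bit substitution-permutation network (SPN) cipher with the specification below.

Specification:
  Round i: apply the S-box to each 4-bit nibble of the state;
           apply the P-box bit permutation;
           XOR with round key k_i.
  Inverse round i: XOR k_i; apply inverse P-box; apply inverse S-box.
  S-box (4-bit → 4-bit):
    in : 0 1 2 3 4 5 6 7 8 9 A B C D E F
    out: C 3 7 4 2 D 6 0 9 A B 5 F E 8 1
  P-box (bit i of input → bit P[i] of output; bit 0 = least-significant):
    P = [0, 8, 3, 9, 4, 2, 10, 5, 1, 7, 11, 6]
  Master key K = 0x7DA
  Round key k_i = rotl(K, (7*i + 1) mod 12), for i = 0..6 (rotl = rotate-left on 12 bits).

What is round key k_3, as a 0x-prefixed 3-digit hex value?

K = 0x7DA
k_0 = rotl(K, (7*0+1) mod 12) = rotl(K, 1) = 0xFB4
k_1 = rotl(K, (7*1+1) mod 12) = rotl(K, 8) = 0xA7D
k_2 = rotl(K, (7*2+1) mod 12) = rotl(K, 3) = 0xED3
k_3 = rotl(K, (7*3+1) mod 12) = rotl(K, 10) = 0x9F6

0x9F6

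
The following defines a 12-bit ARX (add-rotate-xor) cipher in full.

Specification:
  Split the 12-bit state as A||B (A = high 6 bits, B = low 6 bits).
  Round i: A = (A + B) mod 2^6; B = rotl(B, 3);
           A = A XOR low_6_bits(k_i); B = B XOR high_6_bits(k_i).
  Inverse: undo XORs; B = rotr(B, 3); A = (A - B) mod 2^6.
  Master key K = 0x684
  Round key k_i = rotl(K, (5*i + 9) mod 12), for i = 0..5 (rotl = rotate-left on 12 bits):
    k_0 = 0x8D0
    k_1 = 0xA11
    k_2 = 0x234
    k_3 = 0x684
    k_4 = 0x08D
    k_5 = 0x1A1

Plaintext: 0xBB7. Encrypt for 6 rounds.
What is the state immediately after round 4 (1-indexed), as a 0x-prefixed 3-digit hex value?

s_0 = plaintext = 0xBB7
s_1 = Round(s_0, k_0) = 0xD5D
s_2 = Round(s_1, k_1) = 0x0C3
s_3 = Round(s_2, k_2) = 0xC90
s_4 = Round(s_3, k_3) = 0x198
s_5 = Round(s_4, k_4) = 0x4C1
s_6 = Round(s_5, k_5) = 0xD4E

0x198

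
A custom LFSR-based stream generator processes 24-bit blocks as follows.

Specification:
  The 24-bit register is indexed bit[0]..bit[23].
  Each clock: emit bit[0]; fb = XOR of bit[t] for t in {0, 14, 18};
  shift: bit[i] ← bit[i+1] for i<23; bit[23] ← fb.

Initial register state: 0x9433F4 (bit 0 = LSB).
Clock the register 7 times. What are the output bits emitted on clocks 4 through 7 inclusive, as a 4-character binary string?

0111

reg_0 = 0x9433F4
clock 1: out=0, reg = 0xCA19FA
clock 2: out=0, reg = 0x650CFD
clock 3: out=1, reg = 0x32867E
clock 4: out=0, reg = 0x19433F
clock 5: out=1, reg = 0x0CA19F
clock 6: out=1, reg = 0x0650CF
clock 7: out=1, reg = 0x832867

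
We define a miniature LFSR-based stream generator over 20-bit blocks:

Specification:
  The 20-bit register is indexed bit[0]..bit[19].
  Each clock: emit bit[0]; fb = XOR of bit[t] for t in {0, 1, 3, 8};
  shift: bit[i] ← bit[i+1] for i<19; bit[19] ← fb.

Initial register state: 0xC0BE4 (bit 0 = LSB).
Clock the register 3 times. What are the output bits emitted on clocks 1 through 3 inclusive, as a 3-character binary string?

001

reg_0 = 0xC0BE4
clock 1: out=0, reg = 0xE05F2
clock 2: out=0, reg = 0x702F9
clock 3: out=1, reg = 0x3817C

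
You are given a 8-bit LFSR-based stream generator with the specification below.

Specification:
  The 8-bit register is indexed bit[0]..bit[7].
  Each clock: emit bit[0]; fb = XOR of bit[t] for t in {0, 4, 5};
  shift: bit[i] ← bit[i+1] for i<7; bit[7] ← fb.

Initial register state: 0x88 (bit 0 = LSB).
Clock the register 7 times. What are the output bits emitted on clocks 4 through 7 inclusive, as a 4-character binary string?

reg_0 = 0x88
clock 1: out=0, reg = 0x44
clock 2: out=0, reg = 0x22
clock 3: out=0, reg = 0x91
clock 4: out=1, reg = 0x48
clock 5: out=0, reg = 0x24
clock 6: out=0, reg = 0x92
clock 7: out=0, reg = 0xC9

1000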